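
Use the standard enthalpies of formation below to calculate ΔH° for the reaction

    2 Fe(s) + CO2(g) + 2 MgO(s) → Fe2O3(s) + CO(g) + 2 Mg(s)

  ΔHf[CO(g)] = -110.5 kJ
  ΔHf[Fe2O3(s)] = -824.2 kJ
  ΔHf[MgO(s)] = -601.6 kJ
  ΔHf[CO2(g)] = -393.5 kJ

Products: 1·(-824.2) + 1·(-110.5) + 2·(+0.0) = -934.7
Reactants: 2·(+0.0) + 1·(-393.5) + 2·(-601.6) = -1596.7
ΔH° = (-934.7) − (-1596.7) = 662.0 kJ

ΔH° = 662.0 kJ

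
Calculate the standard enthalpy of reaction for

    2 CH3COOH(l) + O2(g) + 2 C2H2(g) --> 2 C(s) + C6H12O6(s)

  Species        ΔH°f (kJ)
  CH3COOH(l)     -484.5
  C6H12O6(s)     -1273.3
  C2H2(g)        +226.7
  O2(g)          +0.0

ΔH°rxn = -757.7 kJ

ΔH°rxn = Σ nΔHf°(products) − Σ nΔHf°(reactants).
Products: 2·(+0.0) + 1·(-1273.3) = -1273.3
Reactants: 2·(-484.5) + 1·(+0.0) + 2·(+226.7) = -515.6
ΔH°rxn = (-1273.3) − (-515.6) = -757.7 kJ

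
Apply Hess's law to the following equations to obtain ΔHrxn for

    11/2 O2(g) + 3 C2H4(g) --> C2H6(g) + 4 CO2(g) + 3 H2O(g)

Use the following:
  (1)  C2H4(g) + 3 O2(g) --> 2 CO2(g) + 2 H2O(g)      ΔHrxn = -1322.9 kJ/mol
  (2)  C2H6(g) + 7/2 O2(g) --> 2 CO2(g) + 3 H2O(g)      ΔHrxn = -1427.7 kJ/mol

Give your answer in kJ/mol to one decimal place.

(1) × 3: (3)·(-1322.9) = -3968.7 kJ/mol
(2) reversed: +1427.7 kJ/mol
ΔHrxn = (-3968.7) + (+1427.7) = -2541.0 kJ/mol

ΔHrxn = -2541.0 kJ/mol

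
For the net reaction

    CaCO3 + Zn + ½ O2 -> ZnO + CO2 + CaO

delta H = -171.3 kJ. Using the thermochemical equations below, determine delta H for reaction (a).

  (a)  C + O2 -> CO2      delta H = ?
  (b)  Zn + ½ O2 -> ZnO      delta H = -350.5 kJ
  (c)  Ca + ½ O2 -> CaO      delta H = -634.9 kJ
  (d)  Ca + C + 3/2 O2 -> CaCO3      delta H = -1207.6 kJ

delta H = -393.5 kJ

(a) as written (CO2 already on the product side): contributes x
(b) as written (ZnO already on the product side): -350.5 kJ
(c) as written (CaO already on the product side): -634.9 kJ
(d) reversed (CaCO3 must end up as a reactant): +1207.6 kJ
-171.3 = (-350.5) + (-634.9) + (+1207.6) + x
x = (-171.3 − (+222.2)) / (1) = -393.5 kJ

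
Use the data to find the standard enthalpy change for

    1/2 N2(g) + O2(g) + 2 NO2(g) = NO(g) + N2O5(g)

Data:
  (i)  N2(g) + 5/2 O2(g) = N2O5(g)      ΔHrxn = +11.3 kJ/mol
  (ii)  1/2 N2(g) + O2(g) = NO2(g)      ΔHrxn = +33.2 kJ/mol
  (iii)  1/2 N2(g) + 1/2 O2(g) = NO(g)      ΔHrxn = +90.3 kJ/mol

ΔHrxn = 35.2 kJ/mol

(i) as written (N2O5(g) already on the product side): +11.3 kJ/mol
(ii) reversed and × 2 (reverse to put NO2(g) on the reactant side; scale by 2 for the 2 NO2(g)): (-2)·(+33.2) = -66.4 kJ/mol
(iii) as written (NO(g) already on the product side): +90.3 kJ/mol
ΔHrxn = (+11.3) + (-66.4) + (+90.3) = 35.2 kJ/mol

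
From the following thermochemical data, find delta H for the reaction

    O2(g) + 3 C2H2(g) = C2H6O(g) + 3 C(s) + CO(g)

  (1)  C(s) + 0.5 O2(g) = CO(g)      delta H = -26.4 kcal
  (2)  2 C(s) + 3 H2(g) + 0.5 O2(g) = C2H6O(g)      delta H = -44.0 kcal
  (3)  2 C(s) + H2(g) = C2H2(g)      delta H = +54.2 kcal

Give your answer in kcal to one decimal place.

(1) as written (CO(g) already on the product side): -26.4 kcal
(2) as written (C2H6O(g) already on the product side): -44.0 kcal
(3) reversed and × 3 (reverse to put C2H2(g) on the reactant side; ×3 to match 3 C2H2(g) in the target): (-3)·(+54.2) = -162.6 kcal
delta H = (-26.4) + (-44.0) + (-162.6) = -233.0 kcal

delta H = -233.0 kcal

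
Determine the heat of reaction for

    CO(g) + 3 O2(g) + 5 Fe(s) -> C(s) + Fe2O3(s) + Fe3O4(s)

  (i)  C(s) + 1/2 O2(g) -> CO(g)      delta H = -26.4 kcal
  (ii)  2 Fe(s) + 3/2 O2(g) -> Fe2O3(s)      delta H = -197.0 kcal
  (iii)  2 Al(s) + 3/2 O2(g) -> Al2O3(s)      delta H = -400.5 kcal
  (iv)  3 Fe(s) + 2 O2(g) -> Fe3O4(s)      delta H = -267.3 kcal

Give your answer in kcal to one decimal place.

(i) reversed (reverse to put CO(g) on the reactant side): +26.4 kcal
(ii) as written (Fe2O3(s) already on the product side): -197.0 kcal
(iii): not needed (Al(s) appears nowhere else).
(iv) as written (Fe3O4(s) already on the product side): -267.3 kcal
delta H = (+26.4) + (-197.0) + (-267.3) = -437.9 kcal

delta H = -437.9 kcal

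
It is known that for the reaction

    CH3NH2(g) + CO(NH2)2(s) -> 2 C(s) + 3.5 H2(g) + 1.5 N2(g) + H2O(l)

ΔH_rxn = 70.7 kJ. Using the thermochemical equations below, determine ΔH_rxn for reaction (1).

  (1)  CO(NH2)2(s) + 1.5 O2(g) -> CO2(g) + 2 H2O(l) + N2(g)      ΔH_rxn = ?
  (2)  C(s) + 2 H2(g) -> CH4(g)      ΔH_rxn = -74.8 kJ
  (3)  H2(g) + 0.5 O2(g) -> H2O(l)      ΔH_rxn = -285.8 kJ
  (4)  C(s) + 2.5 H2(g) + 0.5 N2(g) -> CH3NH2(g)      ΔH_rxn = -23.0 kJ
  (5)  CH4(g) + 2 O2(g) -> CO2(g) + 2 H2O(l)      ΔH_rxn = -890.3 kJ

ΔH_rxn = -631.6 kJ

(1) as written (CO(NH2)2(s) already on the reactant side): contributes x
(2) reversed: +74.8 kJ
(3) as written: -285.8 kJ
(4) reversed (CH3NH2(g) must end up as a reactant): +23.0 kJ
(5) reversed: +890.3 kJ
+70.7 = (+74.8) + (-285.8) + (+23.0) + (+890.3) + x
x = (+70.7 − (+702.3)) / (1) = -631.6 kJ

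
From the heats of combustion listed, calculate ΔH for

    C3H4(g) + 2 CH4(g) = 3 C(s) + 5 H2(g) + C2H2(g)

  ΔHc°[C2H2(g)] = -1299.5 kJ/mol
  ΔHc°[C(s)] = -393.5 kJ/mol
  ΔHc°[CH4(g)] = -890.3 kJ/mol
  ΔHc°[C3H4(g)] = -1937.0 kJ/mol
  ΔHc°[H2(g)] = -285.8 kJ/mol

Using ΔH = Σ nΔHc°(reactants) − Σ nΔHc°(products):
= [1·(-1937.0) + 2·(-890.3)] − [3·(-393.5) + 5·(-285.8) + 1·(-1299.5)]
= 191.4 kJ/mol

ΔH = 191.4 kJ/mol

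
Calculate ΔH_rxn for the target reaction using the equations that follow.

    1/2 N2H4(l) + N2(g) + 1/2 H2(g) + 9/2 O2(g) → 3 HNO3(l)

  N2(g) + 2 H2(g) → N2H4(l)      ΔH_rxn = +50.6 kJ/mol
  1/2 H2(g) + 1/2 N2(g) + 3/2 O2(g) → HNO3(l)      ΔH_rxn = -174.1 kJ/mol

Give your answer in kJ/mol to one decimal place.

equation 1 reversed and × 1/2 (reverse to put N2H4(l) on the reactant side; scale by 1/2 for the 1/2 N2H4(l)): (-1/2)·(+50.6) = -25.3 kJ/mol
equation 2 × 3 (scale by 3 for the 3 HNO3(l)): (3)·(-174.1) = -522.3 kJ/mol
By Hess's law, ΔH_rxn = (-25.3) + (-522.3) = -547.6 kJ/mol

ΔH_rxn = -547.6 kJ/mol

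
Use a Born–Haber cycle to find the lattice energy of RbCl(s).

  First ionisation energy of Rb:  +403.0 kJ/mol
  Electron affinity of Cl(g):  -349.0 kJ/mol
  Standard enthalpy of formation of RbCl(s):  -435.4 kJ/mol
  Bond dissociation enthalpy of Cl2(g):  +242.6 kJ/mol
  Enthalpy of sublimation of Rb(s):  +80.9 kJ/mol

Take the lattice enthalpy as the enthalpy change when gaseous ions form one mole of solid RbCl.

ΔHf° = 1·ΔHsub + 1·(ΣIE) + 1/2·D(Cl2) + 1·EA + U
-435.4 = 1·(+80.9) + 1·(+403.0) + 1/2·(+242.6) + 1·(-349.0) + U
U = -435.4 − (+256.2) = -691.6 kJ/mol

U = -691.6 kJ/mol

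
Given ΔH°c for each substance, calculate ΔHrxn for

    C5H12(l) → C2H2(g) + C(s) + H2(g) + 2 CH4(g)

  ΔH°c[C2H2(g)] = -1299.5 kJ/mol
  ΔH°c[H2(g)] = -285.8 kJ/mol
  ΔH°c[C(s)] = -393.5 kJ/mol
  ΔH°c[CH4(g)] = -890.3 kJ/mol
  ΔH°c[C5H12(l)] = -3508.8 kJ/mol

With combustion enthalpies, reactants minus products:
= [1·(-3508.8)] − [1·(-1299.5) + 1·(-393.5) + 1·(-285.8) + 2·(-890.3)]
= 250.6 kJ/mol

ΔHrxn = 250.6 kJ/mol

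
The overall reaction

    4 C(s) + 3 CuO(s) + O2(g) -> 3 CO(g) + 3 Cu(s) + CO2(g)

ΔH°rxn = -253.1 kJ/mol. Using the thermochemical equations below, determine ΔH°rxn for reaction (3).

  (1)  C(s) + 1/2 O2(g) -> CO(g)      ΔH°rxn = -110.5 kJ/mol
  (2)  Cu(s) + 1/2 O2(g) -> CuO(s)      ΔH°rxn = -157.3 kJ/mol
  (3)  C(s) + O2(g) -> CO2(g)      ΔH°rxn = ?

ΔH°rxn = -393.5 kJ/mol

(1) × 3 (scale by 3 for the 3 CO(g)): (3)·(-110.5) = -331.5 kJ/mol
(2) reversed and × 3 (CuO(s) must end up as a reactant; ×3 to match 3 CuO(s) in the target): (-3)·(-157.3) = +471.9 kJ/mol
(3) as written (CO2(g) already on the product side): contributes x
-253.1 = (-331.5) + (+471.9) + x
x = (-253.1 − (+140.4)) / (1) = -393.5 kJ/mol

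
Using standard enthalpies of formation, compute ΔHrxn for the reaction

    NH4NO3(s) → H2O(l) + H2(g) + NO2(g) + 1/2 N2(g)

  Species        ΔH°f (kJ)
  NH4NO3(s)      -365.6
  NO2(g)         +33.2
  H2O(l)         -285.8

Products: 1·(-285.8) + 1·(+0.0) + 1·(+33.2) + 1/2·(+0.0) = -252.6
Reactants: 1·(-365.6) = -365.6
ΔHrxn = (-252.6) − (-365.6) = 113.0 kJ

ΔHrxn = 113.0 kJ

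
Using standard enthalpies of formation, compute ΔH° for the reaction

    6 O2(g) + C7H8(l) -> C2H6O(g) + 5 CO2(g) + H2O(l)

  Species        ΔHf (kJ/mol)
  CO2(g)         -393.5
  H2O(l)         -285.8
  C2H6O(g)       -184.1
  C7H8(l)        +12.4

ΔH° = -2449.8 kJ/mol

Products: 1·(-184.1) + 5·(-393.5) + 1·(-285.8) = -2437.4
Reactants: 6·(+0.0) + 1·(+12.4) = +12.4
ΔH° = (-2437.4) − (+12.4) = -2449.8 kJ/mol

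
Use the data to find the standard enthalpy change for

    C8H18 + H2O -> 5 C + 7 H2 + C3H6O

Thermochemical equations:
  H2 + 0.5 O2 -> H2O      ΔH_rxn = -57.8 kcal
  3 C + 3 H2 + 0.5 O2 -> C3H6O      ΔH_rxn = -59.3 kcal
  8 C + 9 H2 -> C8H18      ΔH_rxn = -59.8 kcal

equation 1 reversed (reverse to put H2O on the reactant side): +57.8 kcal
equation 2 as written (C3H6O already on the product side): -59.3 kcal
equation 3 reversed (C8H18 must end up as a reactant): +59.8 kcal
Combining the equations, ΔH_rxn = (-1)·(-57.8) + (1)·(-59.3) + (-1)·(-59.8) = 58.3 kcal

ΔH_rxn = 58.3 kcal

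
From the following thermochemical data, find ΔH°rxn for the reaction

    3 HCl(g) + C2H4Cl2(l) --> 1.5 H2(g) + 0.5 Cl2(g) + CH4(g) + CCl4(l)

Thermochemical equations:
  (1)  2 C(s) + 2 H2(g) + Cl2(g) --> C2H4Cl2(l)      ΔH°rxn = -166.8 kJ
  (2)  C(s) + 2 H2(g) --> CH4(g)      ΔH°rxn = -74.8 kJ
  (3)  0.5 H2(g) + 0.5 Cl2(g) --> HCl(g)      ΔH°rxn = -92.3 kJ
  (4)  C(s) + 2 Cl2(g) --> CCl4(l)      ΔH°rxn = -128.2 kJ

ΔH°rxn = 240.7 kJ

(1) reversed: +166.8 kJ
(2) as written: -74.8 kJ
(3) reversed and × 3: (-3)·(-92.3) = +276.9 kJ
(4) as written: -128.2 kJ
Combining the equations, ΔH°rxn = (+166.8) + (-74.8) + (+276.9) + (-128.2) = 240.7 kJ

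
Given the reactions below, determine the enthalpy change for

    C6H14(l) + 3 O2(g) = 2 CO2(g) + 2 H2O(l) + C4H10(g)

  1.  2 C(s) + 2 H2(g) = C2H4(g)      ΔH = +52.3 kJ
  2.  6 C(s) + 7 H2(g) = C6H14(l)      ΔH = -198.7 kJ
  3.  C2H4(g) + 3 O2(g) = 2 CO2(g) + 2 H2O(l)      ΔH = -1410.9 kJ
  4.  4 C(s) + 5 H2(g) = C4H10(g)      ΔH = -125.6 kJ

eq. 1 as written: +52.3 kJ
eq. 2 reversed: +198.7 kJ
eq. 3 as written: -1410.9 kJ
eq. 4 as written: -125.6 kJ
By Hess's law, ΔH = (1)·(+52.3) + (-1)·(-198.7) + (1)·(-1410.9) + (1)·(-125.6) = -1285.5 kJ

ΔH = -1285.5 kJ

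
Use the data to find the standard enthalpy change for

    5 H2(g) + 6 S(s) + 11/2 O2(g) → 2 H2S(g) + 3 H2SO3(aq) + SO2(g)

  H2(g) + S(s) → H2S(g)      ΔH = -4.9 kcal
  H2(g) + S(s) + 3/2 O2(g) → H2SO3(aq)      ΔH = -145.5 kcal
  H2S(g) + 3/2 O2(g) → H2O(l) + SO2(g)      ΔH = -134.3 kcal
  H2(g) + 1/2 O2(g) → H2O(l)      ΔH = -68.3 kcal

equation 1 × 3: (3)·(-4.9) = -14.7 kcal
equation 2 × 3 (×3 to match 3 H2SO3(aq) in the target): (3)·(-145.5) = -436.5 kcal
equation 3 as written (SO2(g) already on the product side): -134.3 kcal
equation 4 reversed: +68.3 kcal
Combining the equations, ΔH = (3)·(-4.9) + (3)·(-145.5) + (1)·(-134.3) + (-1)·(-68.3) = -517.2 kcal

ΔH = -517.2 kcal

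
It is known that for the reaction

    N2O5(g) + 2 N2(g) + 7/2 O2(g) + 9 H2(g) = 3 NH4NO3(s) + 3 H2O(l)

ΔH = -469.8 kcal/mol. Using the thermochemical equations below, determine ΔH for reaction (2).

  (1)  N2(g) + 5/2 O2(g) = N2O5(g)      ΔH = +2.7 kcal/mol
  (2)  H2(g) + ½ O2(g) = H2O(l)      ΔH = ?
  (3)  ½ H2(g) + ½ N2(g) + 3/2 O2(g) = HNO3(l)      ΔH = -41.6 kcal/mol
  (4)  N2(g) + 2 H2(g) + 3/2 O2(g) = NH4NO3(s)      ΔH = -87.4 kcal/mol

(1) reversed: -2.7 kcal/mol
(2) × 3: contributes 3·x
(3): not needed.
(4) × 3: (3)·(-87.4) = -262.2 kcal/mol
-469.8 = (-2.7) + (-262.2) + 3·x
x = (-469.8 − (-264.9)) / (3) = -68.3 kcal/mol

ΔH = -68.3 kcal/mol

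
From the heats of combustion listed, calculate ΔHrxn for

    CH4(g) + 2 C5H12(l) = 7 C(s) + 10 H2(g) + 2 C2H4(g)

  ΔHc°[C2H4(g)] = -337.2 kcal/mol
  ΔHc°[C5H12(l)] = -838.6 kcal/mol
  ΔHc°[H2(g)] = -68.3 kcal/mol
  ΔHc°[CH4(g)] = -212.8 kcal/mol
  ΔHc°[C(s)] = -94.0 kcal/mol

ΔHrxn = 125.4 kcal/mol

Using ΔH = Σ nΔHc°(reactants) − Σ nΔHc°(products):
= [1·(-212.8) + 2·(-838.6)] − [7·(-94.0) + 10·(-68.3) + 2·(-337.2)]
= 125.4 kcal/mol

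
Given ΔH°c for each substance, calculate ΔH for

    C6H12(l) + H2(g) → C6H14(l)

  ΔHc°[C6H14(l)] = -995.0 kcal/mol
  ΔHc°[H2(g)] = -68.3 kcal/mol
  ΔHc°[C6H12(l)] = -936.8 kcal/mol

Using ΔH = Σ nΔHc°(reactants) − Σ nΔHc°(products):
= [1·(-936.8) + 1·(-68.3)] − [1·(-995.0)]
= -10.1 kcal/mol

ΔH = -10.1 kcal/mol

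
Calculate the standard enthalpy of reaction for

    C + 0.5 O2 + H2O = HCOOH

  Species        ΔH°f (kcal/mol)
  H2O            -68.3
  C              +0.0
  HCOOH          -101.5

Products: 1·(-101.5) = -101.5
Reactants: 1·(+0.0) + 1/2·(+0.0) + 1·(-68.3) = -68.3
ΔHrxn = (-101.5) − (-68.3) = -33.2 kcal/mol

ΔHrxn = -33.2 kcal/mol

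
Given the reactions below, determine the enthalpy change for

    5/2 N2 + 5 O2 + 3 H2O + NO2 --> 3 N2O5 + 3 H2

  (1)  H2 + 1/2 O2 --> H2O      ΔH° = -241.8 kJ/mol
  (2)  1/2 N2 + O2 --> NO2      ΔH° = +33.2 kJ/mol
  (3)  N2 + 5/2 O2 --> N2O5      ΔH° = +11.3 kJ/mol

(1) reversed and × 3 (H2O must end up as a reactant; ×3 to match 3 H2O in the target): (-3)·(-241.8) = +725.4 kJ/mol
(2) reversed (reverse to put NO2 on the reactant side): -33.2 kJ/mol
(3) × 3 (×3 to match 3 N2O5 in the target): (3)·(+11.3) = +33.9 kJ/mol
ΔH° = (-3)·(-241.8) + (-1)·(+33.2) + (3)·(+11.3) = 726.1 kJ/mol

ΔH° = 726.1 kJ/mol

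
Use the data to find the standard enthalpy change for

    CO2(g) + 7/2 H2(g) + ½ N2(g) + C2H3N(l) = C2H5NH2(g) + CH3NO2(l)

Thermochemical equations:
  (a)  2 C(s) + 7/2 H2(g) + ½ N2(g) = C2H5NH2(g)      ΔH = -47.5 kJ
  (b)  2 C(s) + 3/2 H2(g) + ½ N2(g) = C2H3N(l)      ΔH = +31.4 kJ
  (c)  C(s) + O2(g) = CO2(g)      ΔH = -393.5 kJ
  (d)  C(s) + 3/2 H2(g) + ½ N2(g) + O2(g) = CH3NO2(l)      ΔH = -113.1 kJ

ΔH = 201.5 kJ

(a) as written (C2H5NH2(g) already on the product side): -47.5 kJ
(b) reversed (C2H3N(l) must end up as a reactant): -31.4 kJ
(c) reversed (CO2(g) must end up as a reactant): +393.5 kJ
(d) as written (CH3NO2(l) already on the product side): -113.1 kJ
ΔH = (1)·(-47.5) + (-1)·(+31.4) + (-1)·(-393.5) + (1)·(-113.1) = 201.5 kJ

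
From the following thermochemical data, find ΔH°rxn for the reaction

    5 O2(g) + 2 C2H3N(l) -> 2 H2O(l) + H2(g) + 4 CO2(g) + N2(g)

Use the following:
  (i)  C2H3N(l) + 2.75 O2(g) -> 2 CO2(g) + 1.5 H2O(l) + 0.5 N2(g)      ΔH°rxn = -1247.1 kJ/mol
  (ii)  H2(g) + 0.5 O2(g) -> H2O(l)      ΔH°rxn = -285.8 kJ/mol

ΔH°rxn = -2208.4 kJ/mol

(i) × 2: (2)·(-1247.1) = -2494.2 kJ/mol
(ii) reversed: +285.8 kJ/mol
By Hess's law, ΔH°rxn = (-2494.2) + (+285.8) = -2208.4 kJ/mol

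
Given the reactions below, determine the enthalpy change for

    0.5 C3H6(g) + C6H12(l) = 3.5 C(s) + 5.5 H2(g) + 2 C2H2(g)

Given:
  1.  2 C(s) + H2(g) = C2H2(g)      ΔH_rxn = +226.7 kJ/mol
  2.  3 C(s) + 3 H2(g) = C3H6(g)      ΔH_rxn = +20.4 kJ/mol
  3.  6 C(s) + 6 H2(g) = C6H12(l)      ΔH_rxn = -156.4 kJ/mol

ΔH_rxn = 599.6 kJ/mol

eq. 1 × 2: (2)·(+226.7) = +453.4 kJ/mol
eq. 2 reversed and × 1/2: (-1/2)·(+20.4) = -10.2 kJ/mol
eq. 3 reversed: +156.4 kJ/mol
By Hess's law, ΔH_rxn = (2)·(+226.7) + (-1/2)·(+20.4) + (-1)·(-156.4) = 599.6 kJ/mol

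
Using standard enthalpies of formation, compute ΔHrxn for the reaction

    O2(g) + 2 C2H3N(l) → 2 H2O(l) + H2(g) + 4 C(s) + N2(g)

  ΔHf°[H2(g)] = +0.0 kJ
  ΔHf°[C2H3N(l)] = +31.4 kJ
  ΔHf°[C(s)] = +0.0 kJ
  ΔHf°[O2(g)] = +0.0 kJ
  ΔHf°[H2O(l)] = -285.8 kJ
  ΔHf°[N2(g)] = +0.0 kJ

ΔH°rxn = Σ nΔHf°(products) − Σ nΔHf°(reactants).
Products: 2·(-285.8) + 1·(+0.0) + 4·(+0.0) + 1·(+0.0) = -571.6
Reactants: 1·(+0.0) + 2·(+31.4) = +62.8
ΔHrxn = (-571.6) − (+62.8) = -634.4 kJ

ΔHrxn = -634.4 kJ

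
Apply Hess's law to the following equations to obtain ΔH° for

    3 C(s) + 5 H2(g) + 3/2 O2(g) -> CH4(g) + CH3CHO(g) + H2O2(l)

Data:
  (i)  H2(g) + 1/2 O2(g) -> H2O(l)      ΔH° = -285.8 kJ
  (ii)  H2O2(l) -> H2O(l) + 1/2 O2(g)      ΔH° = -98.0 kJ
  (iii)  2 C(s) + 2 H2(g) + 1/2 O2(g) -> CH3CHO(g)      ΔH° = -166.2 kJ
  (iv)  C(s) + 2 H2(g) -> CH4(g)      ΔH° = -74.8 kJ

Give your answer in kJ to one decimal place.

ΔH° = -428.8 kJ

(i) as written: -285.8 kJ
(ii) reversed: +98.0 kJ
(iii) as written: -166.2 kJ
(iv) as written: -74.8 kJ
ΔH° = (1)·(-285.8) + (-1)·(-98.0) + (1)·(-166.2) + (1)·(-74.8) = -428.8 kJ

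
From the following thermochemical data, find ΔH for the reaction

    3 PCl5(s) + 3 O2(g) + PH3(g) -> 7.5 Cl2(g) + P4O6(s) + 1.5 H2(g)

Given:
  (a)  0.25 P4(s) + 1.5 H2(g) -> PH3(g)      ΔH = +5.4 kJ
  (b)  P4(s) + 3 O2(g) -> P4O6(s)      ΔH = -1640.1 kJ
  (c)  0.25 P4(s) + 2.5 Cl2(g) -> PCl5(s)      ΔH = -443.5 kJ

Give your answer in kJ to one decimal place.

ΔH = -315.0 kJ

(a) reversed (PH3(g) must end up as a reactant): -5.4 kJ
(b) as written (P4O6(s) already on the product side): -1640.1 kJ
(c) reversed and × 3 (PCl5(s) must end up as a reactant; ×3 to match 3 PCl5(s) in the target): (-3)·(-443.5) = +1330.5 kJ
ΔH = (-1)·(+5.4) + (1)·(-1640.1) + (-3)·(-443.5) = -315.0 kJ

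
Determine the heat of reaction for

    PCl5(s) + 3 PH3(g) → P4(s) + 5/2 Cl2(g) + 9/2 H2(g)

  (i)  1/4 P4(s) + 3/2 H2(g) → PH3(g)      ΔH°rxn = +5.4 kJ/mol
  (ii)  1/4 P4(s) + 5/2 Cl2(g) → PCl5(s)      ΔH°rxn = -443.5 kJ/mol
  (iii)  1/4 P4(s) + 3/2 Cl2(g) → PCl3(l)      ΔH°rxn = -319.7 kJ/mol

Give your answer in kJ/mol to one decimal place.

(i) reversed and × 3 (PH3(g) must end up as a reactant; ×3 to match 3 PH3(g) in the target): (-3)·(+5.4) = -16.2 kJ/mol
(ii) reversed (reverse to put PCl5(s) on the reactant side): +443.5 kJ/mol
(iii): not needed (PCl3(l) appears nowhere else).
Summing the manipulated equations, ΔH°rxn = (-16.2) + (+443.5) = 427.3 kJ/mol

ΔH°rxn = 427.3 kJ/mol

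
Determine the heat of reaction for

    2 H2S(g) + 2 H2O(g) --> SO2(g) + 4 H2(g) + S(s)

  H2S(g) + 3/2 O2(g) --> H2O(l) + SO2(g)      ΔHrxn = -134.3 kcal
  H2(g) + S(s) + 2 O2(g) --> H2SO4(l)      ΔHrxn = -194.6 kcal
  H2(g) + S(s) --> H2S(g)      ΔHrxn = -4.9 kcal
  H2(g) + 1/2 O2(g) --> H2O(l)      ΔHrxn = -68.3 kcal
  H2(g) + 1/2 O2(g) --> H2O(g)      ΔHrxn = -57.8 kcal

equation 1 as written: -134.3 kcal
equation 2: not needed.
equation 3 reversed: +4.9 kcal
equation 4 reversed: +68.3 kcal
equation 5 reversed and × 2: (-2)·(-57.8) = +115.6 kcal
ΔHrxn = (-134.3) + (+4.9) + (+68.3) + (+115.6) = 54.5 kcal

ΔHrxn = 54.5 kcal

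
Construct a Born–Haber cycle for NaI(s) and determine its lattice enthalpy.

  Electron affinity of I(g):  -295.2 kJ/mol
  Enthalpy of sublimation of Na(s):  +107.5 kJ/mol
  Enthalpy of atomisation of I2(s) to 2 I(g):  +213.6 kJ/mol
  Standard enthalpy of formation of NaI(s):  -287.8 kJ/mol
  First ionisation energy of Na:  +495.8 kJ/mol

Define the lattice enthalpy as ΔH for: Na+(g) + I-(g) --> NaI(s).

U = -702.7 kJ/mol

ΔHf° = 1·ΔHsub + 1·(ΣIE) + 1/2·D(I2) + 1·EA + U
-287.8 = 1·(+107.5) + 1·(+495.8) + 1/2·(+213.6) + 1·(-295.2) + U
U = -287.8 − (+414.9) = -702.7 kJ/mol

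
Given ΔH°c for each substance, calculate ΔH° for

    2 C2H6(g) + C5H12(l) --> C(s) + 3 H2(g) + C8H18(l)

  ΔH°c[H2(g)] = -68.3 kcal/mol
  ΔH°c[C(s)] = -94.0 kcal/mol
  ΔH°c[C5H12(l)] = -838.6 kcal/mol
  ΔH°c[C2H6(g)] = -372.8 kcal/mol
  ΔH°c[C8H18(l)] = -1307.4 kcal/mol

ΔH° = 22.1 kcal/mol

With combustion enthalpies, reactants minus products:
= [2·(-372.8) + 1·(-838.6)] − [1·(-94.0) + 3·(-68.3) + 1·(-1307.4)]
= 22.1 kcal/mol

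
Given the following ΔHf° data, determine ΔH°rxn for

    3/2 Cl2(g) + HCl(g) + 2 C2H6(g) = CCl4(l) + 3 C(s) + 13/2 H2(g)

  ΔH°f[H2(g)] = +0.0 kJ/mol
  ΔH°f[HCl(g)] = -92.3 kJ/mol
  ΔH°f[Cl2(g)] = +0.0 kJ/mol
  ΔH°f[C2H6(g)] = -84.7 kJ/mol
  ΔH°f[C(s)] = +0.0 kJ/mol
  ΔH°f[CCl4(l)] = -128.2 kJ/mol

ΔH°rxn = 133.5 kJ/mol

ΔH°rxn = Σ nΔHf°(products) − Σ nΔHf°(reactants).
Products: 1·(-128.2) + 3·(+0.0) + 13/2·(+0.0) = -128.2
Reactants: 3/2·(+0.0) + 1·(-92.3) + 2·(-84.7) = -261.7
ΔH°rxn = (-128.2) − (-261.7) = 133.5 kJ/mol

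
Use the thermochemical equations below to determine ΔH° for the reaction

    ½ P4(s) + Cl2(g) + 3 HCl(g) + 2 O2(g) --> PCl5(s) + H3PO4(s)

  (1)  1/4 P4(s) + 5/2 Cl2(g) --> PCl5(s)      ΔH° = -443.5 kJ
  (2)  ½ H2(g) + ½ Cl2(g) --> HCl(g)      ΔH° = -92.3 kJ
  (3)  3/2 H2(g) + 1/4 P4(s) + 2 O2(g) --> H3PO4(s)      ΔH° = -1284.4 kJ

(1) as written (PCl5(s) already on the product side): -443.5 kJ
(2) reversed and × 3 (reverse to put HCl(g) on the reactant side; scale by 3 for the 3 HCl(g)): (-3)·(-92.3) = +276.9 kJ
(3) as written (H3PO4(s) already on the product side): -1284.4 kJ
ΔH° = (-443.5) + (+276.9) + (-1284.4) = -1451.0 kJ

ΔH° = -1451.0 kJ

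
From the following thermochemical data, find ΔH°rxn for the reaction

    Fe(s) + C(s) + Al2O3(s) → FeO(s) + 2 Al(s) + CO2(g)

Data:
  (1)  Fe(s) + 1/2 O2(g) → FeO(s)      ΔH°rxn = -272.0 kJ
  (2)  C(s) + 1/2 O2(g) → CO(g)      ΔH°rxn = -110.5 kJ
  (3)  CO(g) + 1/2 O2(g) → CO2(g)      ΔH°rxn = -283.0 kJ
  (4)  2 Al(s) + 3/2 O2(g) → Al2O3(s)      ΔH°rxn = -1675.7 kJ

ΔH°rxn = 1010.2 kJ

(1) as written (FeO(s) already on the product side): -272.0 kJ
(2) as written (C(s) already on the reactant side): -110.5 kJ
(3) as written (CO2(g) already on the product side): -283.0 kJ
(4) reversed (Al2O3(s) must end up as a reactant): +1675.7 kJ
Combining the equations, ΔH°rxn = (-272.0) + (-110.5) + (-283.0) + (+1675.7) = 1010.2 kJ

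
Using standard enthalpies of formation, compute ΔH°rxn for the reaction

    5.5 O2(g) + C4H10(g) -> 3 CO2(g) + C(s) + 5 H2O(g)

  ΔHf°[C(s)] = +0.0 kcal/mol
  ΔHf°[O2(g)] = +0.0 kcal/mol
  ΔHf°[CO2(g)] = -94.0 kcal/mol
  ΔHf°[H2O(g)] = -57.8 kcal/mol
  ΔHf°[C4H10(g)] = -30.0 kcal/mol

ΔH°rxn = -541.0 kcal/mol

Products: 3·(-94.0) + 1·(+0.0) + 5·(-57.8) = -571.0
Reactants: 11/2·(+0.0) + 1·(-30.0) = -30.0
ΔH°rxn = (-571.0) − (-30.0) = -541.0 kcal/mol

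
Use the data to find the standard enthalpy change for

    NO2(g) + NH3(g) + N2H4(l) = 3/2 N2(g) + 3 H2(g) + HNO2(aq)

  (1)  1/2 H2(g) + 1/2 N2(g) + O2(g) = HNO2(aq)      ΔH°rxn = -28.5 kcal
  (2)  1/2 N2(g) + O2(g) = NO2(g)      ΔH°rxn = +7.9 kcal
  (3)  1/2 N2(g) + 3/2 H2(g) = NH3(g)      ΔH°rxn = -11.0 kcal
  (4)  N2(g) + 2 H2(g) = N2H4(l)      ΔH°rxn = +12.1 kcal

(1) as written: -28.5 kcal
(2) reversed: -7.9 kcal
(3) reversed: +11.0 kcal
(4) reversed: -12.1 kcal
Combining the equations, ΔH°rxn = (-28.5) + (-7.9) + (+11.0) + (-12.1) = -37.5 kcal

ΔH°rxn = -37.5 kcal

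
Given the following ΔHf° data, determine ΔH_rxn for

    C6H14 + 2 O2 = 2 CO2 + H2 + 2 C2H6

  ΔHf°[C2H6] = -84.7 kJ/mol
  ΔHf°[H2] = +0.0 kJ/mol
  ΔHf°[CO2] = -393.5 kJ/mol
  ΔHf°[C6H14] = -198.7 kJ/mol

ΔH°rxn = Σ nΔHf°(products) − Σ nΔHf°(reactants).
Products: 2·(-393.5) + 1·(+0.0) + 2·(-84.7) = -956.4
Reactants: 1·(-198.7) + 2·(+0.0) = -198.7
ΔH_rxn = (-956.4) − (-198.7) = -757.7 kJ/mol

ΔH_rxn = -757.7 kJ/mol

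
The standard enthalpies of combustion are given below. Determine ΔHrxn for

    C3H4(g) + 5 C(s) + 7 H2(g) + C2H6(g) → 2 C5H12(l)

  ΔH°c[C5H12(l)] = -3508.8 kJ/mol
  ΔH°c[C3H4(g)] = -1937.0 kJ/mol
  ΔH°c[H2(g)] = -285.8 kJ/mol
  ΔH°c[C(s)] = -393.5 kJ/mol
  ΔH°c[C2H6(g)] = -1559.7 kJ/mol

Using ΔH = Σ nΔHc°(reactants) − Σ nΔHc°(products):
= [1·(-1937.0) + 5·(-393.5) + 7·(-285.8) + 1·(-1559.7)] − [2·(-3508.8)]
= -447.2 kJ/mol

ΔHrxn = -447.2 kJ/mol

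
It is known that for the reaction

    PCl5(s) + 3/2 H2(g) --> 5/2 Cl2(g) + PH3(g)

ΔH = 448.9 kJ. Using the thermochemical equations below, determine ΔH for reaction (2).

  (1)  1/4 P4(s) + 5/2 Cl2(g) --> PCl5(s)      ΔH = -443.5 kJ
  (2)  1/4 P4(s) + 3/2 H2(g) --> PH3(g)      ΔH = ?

ΔH = 5.4 kJ

(1) reversed: +443.5 kJ
(2) as written: contributes x
+448.9 = (+443.5) + x
x = (+448.9 − (+443.5)) / (1) = 5.4 kJ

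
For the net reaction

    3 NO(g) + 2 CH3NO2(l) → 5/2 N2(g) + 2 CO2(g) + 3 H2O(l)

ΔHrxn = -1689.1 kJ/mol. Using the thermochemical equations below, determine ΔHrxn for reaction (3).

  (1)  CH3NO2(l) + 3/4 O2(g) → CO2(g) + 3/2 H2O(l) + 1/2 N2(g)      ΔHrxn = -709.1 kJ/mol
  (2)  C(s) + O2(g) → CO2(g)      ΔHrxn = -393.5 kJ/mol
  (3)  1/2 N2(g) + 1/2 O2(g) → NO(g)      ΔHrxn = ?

ΔHrxn = 90.3 kJ/mol

(1) × 2 (×2 to match 2 CH3NO2(l) in the target): (2)·(-709.1) = -1418.2 kJ/mol
(2): not needed (C(s) appears nowhere else).
(3) reversed and × 3 (NO(g) must end up as a reactant; ×3 to match 3 NO(g) in the target): contributes −3·x
-1689.1 = (-1418.2) − 3·x
x = (-1689.1 − (-1418.2)) / (-3) = 90.3 kJ/mol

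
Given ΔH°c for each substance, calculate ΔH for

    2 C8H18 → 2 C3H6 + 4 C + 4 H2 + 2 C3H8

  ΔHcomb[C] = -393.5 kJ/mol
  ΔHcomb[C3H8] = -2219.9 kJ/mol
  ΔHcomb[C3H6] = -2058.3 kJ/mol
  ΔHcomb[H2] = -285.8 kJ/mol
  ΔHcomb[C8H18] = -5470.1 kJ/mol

With combustion enthalpies, reactants minus products:
= [2·(-5470.1)] − [2·(-2058.3) + 4·(-393.5) + 4·(-285.8) + 2·(-2219.9)]
= 333.4 kJ/mol

ΔH = 333.4 kJ/mol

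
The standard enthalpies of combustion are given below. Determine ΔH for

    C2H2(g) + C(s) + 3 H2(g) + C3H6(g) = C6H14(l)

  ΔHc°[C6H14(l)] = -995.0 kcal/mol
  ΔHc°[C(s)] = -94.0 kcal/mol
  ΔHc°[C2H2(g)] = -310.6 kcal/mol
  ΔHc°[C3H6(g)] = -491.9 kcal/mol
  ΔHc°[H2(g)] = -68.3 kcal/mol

ΔH = -106.4 kcal/mol

Using ΔH = Σ nΔHc°(reactants) − Σ nΔHc°(products):
= [1·(-310.6) + 1·(-94.0) + 3·(-68.3) + 1·(-491.9)] − [1·(-995.0)]
= -106.4 kcal/mol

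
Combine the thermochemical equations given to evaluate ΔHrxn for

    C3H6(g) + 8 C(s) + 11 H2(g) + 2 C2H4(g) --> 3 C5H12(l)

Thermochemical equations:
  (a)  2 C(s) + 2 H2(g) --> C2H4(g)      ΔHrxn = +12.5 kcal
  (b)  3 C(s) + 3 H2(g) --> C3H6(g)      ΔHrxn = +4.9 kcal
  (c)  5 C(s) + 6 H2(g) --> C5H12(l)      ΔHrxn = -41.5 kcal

ΔHrxn = -154.4 kcal

(a) reversed and × 2 (C2H4(g) must end up as a reactant; ×2 to match 2 C2H4(g) in the target): (-2)·(+12.5) = -25.0 kcal
(b) reversed (C3H6(g) must end up as a reactant): -4.9 kcal
(c) × 3 (scale by 3 for the 3 C5H12(l)): (3)·(-41.5) = -124.5 kcal
ΔHrxn = (-25.0) + (-4.9) + (-124.5) = -154.4 kcal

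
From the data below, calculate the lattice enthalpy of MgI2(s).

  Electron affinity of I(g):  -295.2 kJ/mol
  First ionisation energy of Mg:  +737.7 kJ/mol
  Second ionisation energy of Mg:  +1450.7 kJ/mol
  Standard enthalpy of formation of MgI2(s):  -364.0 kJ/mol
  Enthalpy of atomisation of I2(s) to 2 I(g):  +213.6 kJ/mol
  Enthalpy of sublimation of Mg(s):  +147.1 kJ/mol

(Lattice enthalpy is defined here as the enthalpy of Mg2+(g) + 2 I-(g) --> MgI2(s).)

ΔHf° = 1·ΔHsub + 1·(ΣIE) + 1·D(I2) + 2·EA + U
-364.0 = 1·(+147.1) + 1·(+2188.4) + 1·(+213.6) + 2·(-295.2) + U
U = -364.0 − (+1958.7) = -2322.7 kJ/mol

U = -2322.7 kJ/mol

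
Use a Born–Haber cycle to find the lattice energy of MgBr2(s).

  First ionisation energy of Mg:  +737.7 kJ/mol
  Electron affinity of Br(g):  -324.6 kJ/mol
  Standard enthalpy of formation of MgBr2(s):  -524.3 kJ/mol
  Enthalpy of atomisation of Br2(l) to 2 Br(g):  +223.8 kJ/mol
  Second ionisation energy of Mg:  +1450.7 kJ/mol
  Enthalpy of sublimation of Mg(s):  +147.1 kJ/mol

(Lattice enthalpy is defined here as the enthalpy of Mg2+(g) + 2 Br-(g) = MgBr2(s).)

U = -2434.4 kJ/mol

ΔHf° = 1·ΔHsub + 1·(ΣIE) + 1·D(Br2) + 2·EA + U
-524.3 = 1·(+147.1) + 1·(+2188.4) + 1·(+223.8) + 2·(-324.6) + U
U = -524.3 − (+1910.1) = -2434.4 kJ/mol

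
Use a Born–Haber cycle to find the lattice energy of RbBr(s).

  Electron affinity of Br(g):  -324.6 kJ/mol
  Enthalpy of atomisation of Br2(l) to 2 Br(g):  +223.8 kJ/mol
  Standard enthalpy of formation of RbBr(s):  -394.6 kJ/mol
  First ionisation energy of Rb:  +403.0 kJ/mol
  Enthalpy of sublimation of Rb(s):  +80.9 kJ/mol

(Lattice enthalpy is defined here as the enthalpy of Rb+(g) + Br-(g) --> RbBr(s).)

ΔHf° = 1·ΔHsub + 1·(ΣIE) + 1/2·D(Br2) + 1·EA + U
-394.6 = 1·(+80.9) + 1·(+403.0) + 1/2·(+223.8) + 1·(-324.6) + U
U = -394.6 − (+271.2) = -665.8 kJ/mol

U = -665.8 kJ/mol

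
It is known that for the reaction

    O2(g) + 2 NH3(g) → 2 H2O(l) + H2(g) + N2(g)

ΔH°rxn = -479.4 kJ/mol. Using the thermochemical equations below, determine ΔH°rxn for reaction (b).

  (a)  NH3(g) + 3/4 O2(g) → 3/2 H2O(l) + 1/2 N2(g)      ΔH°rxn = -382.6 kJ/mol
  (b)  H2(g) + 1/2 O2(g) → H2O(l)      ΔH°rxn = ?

(a) × 2: (2)·(-382.6) = -765.2 kJ/mol
(b) reversed: contributes −x
-479.4 = (-765.2) − x
x = (-479.4 − (-765.2)) / (-1) = -285.8 kJ/mol

ΔH°rxn = -285.8 kJ/mol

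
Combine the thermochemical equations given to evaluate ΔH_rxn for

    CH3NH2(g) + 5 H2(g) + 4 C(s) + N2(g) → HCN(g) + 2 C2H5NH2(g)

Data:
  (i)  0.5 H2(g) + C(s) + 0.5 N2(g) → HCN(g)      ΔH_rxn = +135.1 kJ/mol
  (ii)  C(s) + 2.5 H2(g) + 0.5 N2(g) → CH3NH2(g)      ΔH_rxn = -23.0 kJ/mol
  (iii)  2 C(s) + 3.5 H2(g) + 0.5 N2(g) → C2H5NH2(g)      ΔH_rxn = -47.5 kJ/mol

(i) as written: +135.1 kJ/mol
(ii) reversed: +23.0 kJ/mol
(iii) × 2: (2)·(-47.5) = -95.0 kJ/mol
Since enthalpy is a state function, ΔH_rxn = (1)·(+135.1) + (-1)·(-23.0) + (2)·(-47.5) = 63.1 kJ/mol

ΔH_rxn = 63.1 kJ/mol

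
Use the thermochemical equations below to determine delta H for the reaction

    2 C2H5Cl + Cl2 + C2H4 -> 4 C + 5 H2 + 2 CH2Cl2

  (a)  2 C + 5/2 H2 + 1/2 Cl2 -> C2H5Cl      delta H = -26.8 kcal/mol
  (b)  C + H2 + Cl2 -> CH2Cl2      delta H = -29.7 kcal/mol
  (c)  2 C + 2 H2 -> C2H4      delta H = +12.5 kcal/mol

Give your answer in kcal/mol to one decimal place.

delta H = -18.3 kcal/mol

(a) reversed and × 2: (-2)·(-26.8) = +53.6 kcal/mol
(b) × 2: (2)·(-29.7) = -59.4 kcal/mol
(c) reversed: -12.5 kcal/mol
Summing the manipulated equations, delta H = (-2)·(-26.8) + (2)·(-29.7) + (-1)·(+12.5) = -18.3 kcal/mol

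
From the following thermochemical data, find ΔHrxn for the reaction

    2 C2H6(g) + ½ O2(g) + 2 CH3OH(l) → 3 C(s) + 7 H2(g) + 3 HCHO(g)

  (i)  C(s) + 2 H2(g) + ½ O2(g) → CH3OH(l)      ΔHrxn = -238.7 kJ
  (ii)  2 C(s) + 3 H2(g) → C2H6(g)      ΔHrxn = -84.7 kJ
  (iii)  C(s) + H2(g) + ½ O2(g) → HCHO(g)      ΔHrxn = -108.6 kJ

ΔHrxn = 321.0 kJ

(i) reversed and × 2: (-2)·(-238.7) = +477.4 kJ
(ii) reversed and × 2: (-2)·(-84.7) = +169.4 kJ
(iii) × 3: (3)·(-108.6) = -325.8 kJ
Combining the equations, ΔHrxn = (-2)·(-238.7) + (-2)·(-84.7) + (3)·(-108.6) = 321.0 kJ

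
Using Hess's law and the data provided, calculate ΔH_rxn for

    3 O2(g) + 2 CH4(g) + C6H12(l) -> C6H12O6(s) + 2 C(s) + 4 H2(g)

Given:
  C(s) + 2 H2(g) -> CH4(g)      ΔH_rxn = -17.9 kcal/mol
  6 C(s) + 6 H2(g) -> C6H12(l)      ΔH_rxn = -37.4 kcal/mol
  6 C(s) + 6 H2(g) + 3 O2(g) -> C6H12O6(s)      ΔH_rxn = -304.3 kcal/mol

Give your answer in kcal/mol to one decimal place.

equation 1 reversed and × 2: (-2)·(-17.9) = +35.8 kcal/mol
equation 2 reversed: +37.4 kcal/mol
equation 3 as written: -304.3 kcal/mol
Combining the equations, ΔH_rxn = (-2)·(-17.9) + (-1)·(-37.4) + (1)·(-304.3) = -231.1 kcal/mol

ΔH_rxn = -231.1 kcal/mol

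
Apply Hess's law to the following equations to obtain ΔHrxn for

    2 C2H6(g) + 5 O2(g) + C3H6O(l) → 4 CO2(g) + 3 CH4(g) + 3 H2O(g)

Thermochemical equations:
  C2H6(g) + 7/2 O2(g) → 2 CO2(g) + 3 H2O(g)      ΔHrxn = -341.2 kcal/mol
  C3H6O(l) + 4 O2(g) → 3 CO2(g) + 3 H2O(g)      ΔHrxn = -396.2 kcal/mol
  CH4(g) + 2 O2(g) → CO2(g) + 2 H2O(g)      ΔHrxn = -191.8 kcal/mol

equation 1 × 2: (2)·(-341.2) = -682.4 kcal/mol
equation 2 as written: -396.2 kcal/mol
equation 3 reversed and × 3: (-3)·(-191.8) = +575.4 kcal/mol
Since enthalpy is a state function, ΔHrxn = (-682.4) + (-396.2) + (+575.4) = -503.2 kcal/mol

ΔHrxn = -503.2 kcal/mol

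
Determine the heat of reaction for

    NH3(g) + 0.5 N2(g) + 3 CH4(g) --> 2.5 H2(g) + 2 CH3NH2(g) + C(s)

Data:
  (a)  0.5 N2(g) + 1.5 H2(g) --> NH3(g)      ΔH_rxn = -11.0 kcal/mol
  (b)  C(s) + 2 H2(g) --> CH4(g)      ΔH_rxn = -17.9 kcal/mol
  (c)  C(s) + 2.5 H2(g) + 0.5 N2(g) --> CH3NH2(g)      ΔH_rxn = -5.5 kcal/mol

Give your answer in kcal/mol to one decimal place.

ΔH_rxn = 53.7 kcal/mol

(a) reversed (NH3(g) must end up as a reactant): +11.0 kcal/mol
(b) reversed and × 3 (CH4(g) must end up as a reactant; scale by 3 for the 3 CH4(g)): (-3)·(-17.9) = +53.7 kcal/mol
(c) × 2 (×2 to match 2 CH3NH2(g) in the target): (2)·(-5.5) = -11.0 kcal/mol
ΔH_rxn = (-1)·(-11.0) + (-3)·(-17.9) + (2)·(-5.5) = 53.7 kcal/mol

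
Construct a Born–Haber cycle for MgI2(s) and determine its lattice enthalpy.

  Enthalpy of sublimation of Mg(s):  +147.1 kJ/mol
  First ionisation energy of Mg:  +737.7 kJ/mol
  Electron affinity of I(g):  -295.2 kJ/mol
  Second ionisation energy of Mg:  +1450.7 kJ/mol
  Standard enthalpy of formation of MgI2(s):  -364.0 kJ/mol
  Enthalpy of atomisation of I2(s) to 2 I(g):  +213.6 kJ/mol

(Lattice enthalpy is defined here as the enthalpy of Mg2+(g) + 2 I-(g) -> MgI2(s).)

U = -2322.7 kJ/mol

ΔHf° = 1·ΔHsub + 1·(ΣIE) + 1·D(I2) + 2·EA + U
-364.0 = 1·(+147.1) + 1·(+2188.4) + 1·(+213.6) + 2·(-295.2) + U
U = -364.0 − (+1958.7) = -2322.7 kJ/mol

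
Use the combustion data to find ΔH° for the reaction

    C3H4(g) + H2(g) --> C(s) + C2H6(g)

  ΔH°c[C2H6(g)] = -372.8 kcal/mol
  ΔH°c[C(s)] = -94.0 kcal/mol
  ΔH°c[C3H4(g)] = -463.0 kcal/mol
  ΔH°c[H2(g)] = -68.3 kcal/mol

Using ΔH = Σ nΔHc°(reactants) − Σ nΔHc°(products):
= [1·(-463.0) + 1·(-68.3)] − [1·(-94.0) + 1·(-372.8)]
= -64.5 kcal/mol

ΔH° = -64.5 kcal/mol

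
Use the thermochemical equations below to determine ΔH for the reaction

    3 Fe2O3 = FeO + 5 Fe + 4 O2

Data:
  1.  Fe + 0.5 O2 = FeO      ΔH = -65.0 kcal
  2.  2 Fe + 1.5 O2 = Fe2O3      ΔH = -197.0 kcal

eq. 1 as written (FeO already on the product side): -65.0 kcal
eq. 2 reversed and × 3 (reverse to put Fe2O3 on the reactant side; scale by 3 for the 3 Fe2O3): (-3)·(-197.0) = +591.0 kcal
ΔH = (1)·(-65.0) + (-3)·(-197.0) = 526.0 kcal

ΔH = 526.0 kcal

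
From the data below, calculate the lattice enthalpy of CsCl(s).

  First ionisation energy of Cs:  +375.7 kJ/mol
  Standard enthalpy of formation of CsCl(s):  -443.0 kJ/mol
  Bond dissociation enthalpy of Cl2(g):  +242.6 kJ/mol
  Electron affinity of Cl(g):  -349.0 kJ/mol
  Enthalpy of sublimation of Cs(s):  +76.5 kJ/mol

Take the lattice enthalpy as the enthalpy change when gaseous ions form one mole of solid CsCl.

U = -667.5 kJ/mol

ΔHf° = 1·ΔHsub + 1·(ΣIE) + 1/2·D(Cl2) + 1·EA + U
-443.0 = 1·(+76.5) + 1·(+375.7) + 1/2·(+242.6) + 1·(-349.0) + U
U = -443.0 − (+224.5) = -667.5 kJ/mol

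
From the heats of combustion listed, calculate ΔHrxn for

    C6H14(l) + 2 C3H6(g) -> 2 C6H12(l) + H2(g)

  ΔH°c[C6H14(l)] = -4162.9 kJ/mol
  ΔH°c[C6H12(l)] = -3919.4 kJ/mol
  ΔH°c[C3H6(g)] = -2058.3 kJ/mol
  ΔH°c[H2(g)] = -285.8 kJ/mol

ΔHrxn = -154.9 kJ/mol

Using ΔH = Σ nΔHc°(reactants) − Σ nΔHc°(products):
= [1·(-4162.9) + 2·(-2058.3)] − [2·(-3919.4) + 1·(-285.8)]
= -154.9 kJ/mol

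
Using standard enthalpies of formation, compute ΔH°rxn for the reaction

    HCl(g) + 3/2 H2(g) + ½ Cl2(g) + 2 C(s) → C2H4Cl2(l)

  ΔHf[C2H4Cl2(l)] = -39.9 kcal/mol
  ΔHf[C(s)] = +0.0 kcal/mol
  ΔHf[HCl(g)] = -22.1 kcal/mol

ΔH°rxn = Σ nΔHf°(products) − Σ nΔHf°(reactants).
Products: 1·(-39.9) = -39.9
Reactants: 1·(-22.1) + 3/2·(+0.0) + 1/2·(+0.0) + 2·(+0.0) = -22.1
ΔH°rxn = (-39.9) − (-22.1) = -17.8 kcal/mol

ΔH°rxn = -17.8 kcal/mol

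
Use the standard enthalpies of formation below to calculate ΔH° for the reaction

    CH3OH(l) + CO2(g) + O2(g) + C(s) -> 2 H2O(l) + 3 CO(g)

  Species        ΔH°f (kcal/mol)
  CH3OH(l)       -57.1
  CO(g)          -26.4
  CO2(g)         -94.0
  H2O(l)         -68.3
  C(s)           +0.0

ΔH° = -64.7 kcal/mol

ΔH°rxn = Σ nΔHf°(products) − Σ nΔHf°(reactants).
Products: 2·(-68.3) + 3·(-26.4) = -215.8
Reactants: 1·(-57.1) + 1·(-94.0) + 1·(+0.0) + 1·(+0.0) = -151.1
ΔH° = (-215.8) − (-151.1) = -64.7 kcal/mol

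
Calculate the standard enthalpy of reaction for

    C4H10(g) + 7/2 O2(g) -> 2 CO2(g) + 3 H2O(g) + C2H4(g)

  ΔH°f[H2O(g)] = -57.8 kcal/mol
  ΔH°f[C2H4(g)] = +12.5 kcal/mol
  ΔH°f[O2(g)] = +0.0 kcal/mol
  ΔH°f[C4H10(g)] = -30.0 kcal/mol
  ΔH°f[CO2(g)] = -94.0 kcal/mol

ΔHrxn = -318.9 kcal/mol

Products: 2·(-94.0) + 3·(-57.8) + 1·(+12.5) = -348.9
Reactants: 1·(-30.0) + 7/2·(+0.0) = -30.0
ΔHrxn = (-348.9) − (-30.0) = -318.9 kcal/mol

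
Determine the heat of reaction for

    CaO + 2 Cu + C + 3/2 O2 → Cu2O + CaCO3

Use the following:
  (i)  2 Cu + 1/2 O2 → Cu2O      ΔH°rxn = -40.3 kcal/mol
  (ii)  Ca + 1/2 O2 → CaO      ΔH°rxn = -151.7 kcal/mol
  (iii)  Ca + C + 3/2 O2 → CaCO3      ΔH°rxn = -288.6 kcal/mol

(i) as written: -40.3 kcal/mol
(ii) reversed: +151.7 kcal/mol
(iii) as written: -288.6 kcal/mol
ΔH°rxn = (-40.3) + (+151.7) + (-288.6) = -177.2 kcal/mol

ΔH°rxn = -177.2 kcal/mol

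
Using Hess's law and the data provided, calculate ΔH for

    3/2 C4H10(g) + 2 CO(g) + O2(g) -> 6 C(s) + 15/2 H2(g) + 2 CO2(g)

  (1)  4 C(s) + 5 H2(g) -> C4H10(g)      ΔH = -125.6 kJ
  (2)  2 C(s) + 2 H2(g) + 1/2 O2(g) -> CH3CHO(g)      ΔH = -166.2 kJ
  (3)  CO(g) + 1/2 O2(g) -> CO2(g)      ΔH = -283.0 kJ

(1) reversed and × 3/2 (C4H10(g) must end up as a reactant; scale by 3/2 for the 3/2 C4H10(g)): (-3/2)·(-125.6) = +188.4 kJ
(2): not needed (CH3CHO(g) appears nowhere else).
(3) × 2 (×2 to match 2 CO(g) in the target): (2)·(-283.0) = -566.0 kJ
Since enthalpy is a state function, ΔH = (-3/2)·(-125.6) + (2)·(-283.0) = -377.6 kJ

ΔH = -377.6 kJ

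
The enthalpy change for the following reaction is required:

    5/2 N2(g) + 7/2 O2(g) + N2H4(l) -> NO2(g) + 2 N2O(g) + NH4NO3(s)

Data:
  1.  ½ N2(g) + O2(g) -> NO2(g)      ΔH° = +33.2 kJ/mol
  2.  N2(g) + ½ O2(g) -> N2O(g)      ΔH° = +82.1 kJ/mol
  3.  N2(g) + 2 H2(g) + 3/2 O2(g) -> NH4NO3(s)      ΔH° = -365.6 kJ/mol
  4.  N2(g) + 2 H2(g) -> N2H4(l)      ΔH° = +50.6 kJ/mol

ΔH° = -218.8 kJ/mol

eq. 1 as written: +33.2 kJ/mol
eq. 2 × 2: (2)·(+82.1) = +164.2 kJ/mol
eq. 3 as written: -365.6 kJ/mol
eq. 4 reversed: -50.6 kJ/mol
Summing the manipulated equations, ΔH° = (1)·(+33.2) + (2)·(+82.1) + (1)·(-365.6) + (-1)·(+50.6) = -218.8 kJ/mol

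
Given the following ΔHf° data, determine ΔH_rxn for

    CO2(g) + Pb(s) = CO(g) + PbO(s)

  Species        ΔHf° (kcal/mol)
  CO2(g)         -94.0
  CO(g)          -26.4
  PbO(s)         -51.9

Products: 1·(-26.4) + 1·(-51.9) = -78.3
Reactants: 1·(-94.0) + 1·(+0.0) = -94.0
ΔH_rxn = (-78.3) − (-94.0) = 15.7 kcal/mol

ΔH_rxn = 15.7 kcal/mol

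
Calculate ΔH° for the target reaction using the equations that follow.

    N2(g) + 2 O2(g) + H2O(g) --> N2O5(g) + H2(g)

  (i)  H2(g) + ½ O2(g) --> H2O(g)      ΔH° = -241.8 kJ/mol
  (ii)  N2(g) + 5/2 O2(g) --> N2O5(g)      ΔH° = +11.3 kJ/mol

ΔH° = 253.1 kJ/mol

(i) reversed: +241.8 kJ/mol
(ii) as written: +11.3 kJ/mol
ΔH° = (-1)·(-241.8) + (1)·(+11.3) = 253.1 kJ/mol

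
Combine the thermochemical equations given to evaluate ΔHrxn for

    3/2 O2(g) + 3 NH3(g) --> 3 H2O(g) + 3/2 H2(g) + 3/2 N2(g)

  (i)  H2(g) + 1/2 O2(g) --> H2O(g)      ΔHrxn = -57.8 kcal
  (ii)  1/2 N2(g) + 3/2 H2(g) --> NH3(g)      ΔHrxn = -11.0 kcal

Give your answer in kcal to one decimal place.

ΔHrxn = -140.4 kcal

(i) × 3: (3)·(-57.8) = -173.4 kcal
(ii) reversed and × 3: (-3)·(-11.0) = +33.0 kcal
Summing the manipulated equations, ΔHrxn = (3)·(-57.8) + (-3)·(-11.0) = -140.4 kcal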